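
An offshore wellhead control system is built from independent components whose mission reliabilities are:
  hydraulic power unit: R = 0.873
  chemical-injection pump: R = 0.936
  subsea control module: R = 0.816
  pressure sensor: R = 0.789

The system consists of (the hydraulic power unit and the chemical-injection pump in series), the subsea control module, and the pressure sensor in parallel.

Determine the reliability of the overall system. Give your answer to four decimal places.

Series (hydraulic power unit and chemical-injection pump): 0.873000 × 0.936000 = 0.817128
Parallel ([0.817128], subsea control module, and pressure sensor): 1 − (1 − 0.817128)(1 − 0.816000)(1 − 0.789000) = 0.9929

0.9929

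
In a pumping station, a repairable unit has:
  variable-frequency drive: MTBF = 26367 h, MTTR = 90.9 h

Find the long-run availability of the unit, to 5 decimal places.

A(variable-frequency drive) = MTBF/(MTBF+MTTR) = 26367/(26367+90.9) = 0.99656

0.99656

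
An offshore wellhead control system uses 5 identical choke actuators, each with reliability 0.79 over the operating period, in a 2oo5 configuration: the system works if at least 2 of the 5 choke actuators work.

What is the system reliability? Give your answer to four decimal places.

0.9919

R = Σ_{i=2}^{5} C(5,i) p^i (1−p)^{5−i} with p = 0.79
C(5,2)·0.79^2·0.21^3 = 0.057798
C(5,3)·0.79^3·0.21^2 = 0.217430
C(5,4)·0.79^4·0.21^1 = 0.408976
C(5,5)·0.79^5·0.21^0 = 0.307706
Sum = 0.9919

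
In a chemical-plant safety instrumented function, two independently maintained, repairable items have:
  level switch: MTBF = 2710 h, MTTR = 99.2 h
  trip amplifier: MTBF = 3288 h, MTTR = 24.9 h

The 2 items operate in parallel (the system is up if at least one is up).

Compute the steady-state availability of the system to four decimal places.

0.9997

A(level switch) = MTBF/(MTBF+MTTR) = 2710/(2710+99.2) = 0.964687
A(trip amplifier) = MTBF/(MTBF+MTTR) = 3288/(3288+24.9) = 0.992484
Parallel availability: 1 − (1 − 0.964687)(1 − 0.992484) = 0.9997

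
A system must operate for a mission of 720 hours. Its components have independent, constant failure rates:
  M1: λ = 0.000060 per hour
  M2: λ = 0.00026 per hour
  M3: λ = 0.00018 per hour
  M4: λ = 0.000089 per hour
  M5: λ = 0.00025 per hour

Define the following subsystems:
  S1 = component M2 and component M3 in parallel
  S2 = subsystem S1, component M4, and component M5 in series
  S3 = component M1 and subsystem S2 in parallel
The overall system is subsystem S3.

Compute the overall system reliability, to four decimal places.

R(M1) = exp(−0.000060 × 720) = 0.957720
R(M2) = exp(−0.00026 × 720) = 0.829278
R(M3) = exp(−0.00018 × 720) = 0.878447
R(M4) = exp(−0.000089 × 720) = 0.937930
R(M5) = exp(−0.00025 × 720) = 0.835270
Parallel (M2 and M3): 1 − (1 − 0.829278)(1 − 0.878447) = 0.979248
Series ([0.979248], M4, and M5): 0.979248 × 0.937930 × 0.835270 = 0.767167
Parallel (M1 and [0.767167]): 1 − (1 − 0.957720)(1 − 0.767167) = 0.9902

0.9902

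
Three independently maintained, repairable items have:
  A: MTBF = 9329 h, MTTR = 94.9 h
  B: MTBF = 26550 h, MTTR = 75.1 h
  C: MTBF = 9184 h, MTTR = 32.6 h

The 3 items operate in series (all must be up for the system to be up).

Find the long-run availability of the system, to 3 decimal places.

0.984

A(A) = MTBF/(MTBF+MTTR) = 9329/(9329+94.9) = 0.989930
A(B) = MTBF/(MTBF+MTTR) = 26550/(26550+75.1) = 0.997179
A(C) = MTBF/(MTBF+MTTR) = 9184/(9184+32.6) = 0.996463
Series availability: 0.989930 × 0.997179 × 0.996463 = 0.984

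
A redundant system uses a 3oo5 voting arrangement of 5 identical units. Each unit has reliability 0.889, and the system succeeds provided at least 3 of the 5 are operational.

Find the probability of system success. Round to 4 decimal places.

R = Σ_{i=3}^{5} C(5,i) p^i (1−p)^{5−i} with p = 0.889
C(5,3)·0.889^3·0.111^2 = 0.086567
C(5,4)·0.889^4·0.111^1 = 0.346657
C(5,5)·0.889^5·0.111^0 = 0.555276
Sum = 0.9885

0.9885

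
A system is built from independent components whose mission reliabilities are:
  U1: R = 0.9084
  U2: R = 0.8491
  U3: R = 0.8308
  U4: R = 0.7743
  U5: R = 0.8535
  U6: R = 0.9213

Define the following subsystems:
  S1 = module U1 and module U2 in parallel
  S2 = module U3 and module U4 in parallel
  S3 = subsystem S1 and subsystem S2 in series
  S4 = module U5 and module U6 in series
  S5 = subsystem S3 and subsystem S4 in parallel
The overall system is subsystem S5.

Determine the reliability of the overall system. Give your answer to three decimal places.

Parallel (U1 and U2): 1 − (1 − 0.90840)(1 − 0.84910) = 0.98618
Parallel (U3 and U4): 1 − (1 − 0.83080)(1 − 0.77430) = 0.96181
Series ([0.98618] and [0.96181]): 0.98618 × 0.96181 = 0.94852
Series (U5 and U6): 0.85350 × 0.92130 = 0.78633
Parallel ([0.94852] and [0.78633]): 1 − (1 − 0.94852)(1 − 0.78633) = 0.989

0.989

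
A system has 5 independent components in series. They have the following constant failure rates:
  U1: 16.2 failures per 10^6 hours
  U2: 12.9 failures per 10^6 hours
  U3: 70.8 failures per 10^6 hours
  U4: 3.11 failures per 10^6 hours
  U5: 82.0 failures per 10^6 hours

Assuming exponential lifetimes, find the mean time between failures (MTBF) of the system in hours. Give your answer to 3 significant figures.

5410

Series of exponential components: λ_sys = Σ λ_i
λ_sys = 0.0000162 + 0.0000129 + 0.0000708 + 0.00000311 + 0.0000820 = 1.8501e-04 /h
MTBF = 1 / λ_sys = 5410 h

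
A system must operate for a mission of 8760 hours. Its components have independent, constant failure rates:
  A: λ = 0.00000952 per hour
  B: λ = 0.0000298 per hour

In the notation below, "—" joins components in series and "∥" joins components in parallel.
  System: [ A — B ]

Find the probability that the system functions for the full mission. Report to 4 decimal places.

R(A) = exp(−0.00000952 × 8760) = 0.919987
R(B) = exp(−0.0000298 × 8760) = 0.770244
Series (A and B): 0.919987 × 0.770244 = 0.7086

0.7086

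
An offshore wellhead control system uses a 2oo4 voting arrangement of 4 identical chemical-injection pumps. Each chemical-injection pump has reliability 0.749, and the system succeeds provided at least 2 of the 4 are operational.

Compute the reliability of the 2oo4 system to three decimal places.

R = Σ_{i=2}^{4} C(4,i) p^i (1−p)^{4−i} with p = 0.749
C(4,2)·0.749^2·0.251^2 = 0.21206
C(4,3)·0.749^3·0.251^1 = 0.42187
C(4,4)·0.749^4·0.251^0 = 0.31472
Sum = 0.949

0.949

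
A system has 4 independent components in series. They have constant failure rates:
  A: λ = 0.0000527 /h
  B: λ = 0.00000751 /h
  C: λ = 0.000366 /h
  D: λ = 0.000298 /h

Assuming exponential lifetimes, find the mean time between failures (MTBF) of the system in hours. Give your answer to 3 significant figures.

1380

Series of exponential components: λ_sys = Σ λ_i
λ_sys = 0.0000527 + 0.00000751 + 0.000366 + 0.000298 = 7.2421e-04 /h
MTBF = 1 / λ_sys = 1380 h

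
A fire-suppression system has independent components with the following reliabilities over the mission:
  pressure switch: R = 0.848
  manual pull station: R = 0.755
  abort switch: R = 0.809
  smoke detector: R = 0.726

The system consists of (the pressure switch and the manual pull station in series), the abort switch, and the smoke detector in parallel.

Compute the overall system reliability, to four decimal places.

0.9812

Series (pressure switch and manual pull station): 0.848000 × 0.755000 = 0.640240
Parallel ([0.640240], abort switch, and smoke detector): 1 − (1 − 0.640240)(1 − 0.809000)(1 − 0.726000) = 0.9812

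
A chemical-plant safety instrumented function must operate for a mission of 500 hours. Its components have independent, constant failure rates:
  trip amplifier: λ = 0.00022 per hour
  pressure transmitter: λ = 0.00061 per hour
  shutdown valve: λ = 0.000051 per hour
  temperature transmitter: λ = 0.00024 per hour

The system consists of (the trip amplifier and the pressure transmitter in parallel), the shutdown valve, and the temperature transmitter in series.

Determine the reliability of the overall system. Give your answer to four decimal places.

R(trip amplifier) = exp(−0.00022 × 500) = 0.895834
R(pressure transmitter) = exp(−0.00061 × 500) = 0.737123
R(shutdown valve) = exp(−0.000051 × 500) = 0.974822
R(temperature transmitter) = exp(−0.00024 × 500) = 0.886920
Parallel (trip amplifier and pressure transmitter): 1 − (1 − 0.895834)(1 − 0.737123) = 0.972617
Series ([0.972617], shutdown valve, and temperature transmitter): 0.972617 × 0.974822 × 0.886920 = 0.8409

0.8409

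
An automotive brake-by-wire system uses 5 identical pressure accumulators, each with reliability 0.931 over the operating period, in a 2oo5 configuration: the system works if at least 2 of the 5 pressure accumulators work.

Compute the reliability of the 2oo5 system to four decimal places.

R = Σ_{i=2}^{5} C(5,i) p^i (1−p)^{5−i} with p = 0.931
C(5,2)·0.931^2·0.069^3 = 0.002847
C(5,3)·0.931^3·0.069^2 = 0.038419
C(5,4)·0.931^4·0.069^1 = 0.259190
C(5,5)·0.931^5·0.069^0 = 0.699437
Sum = 0.9999

0.9999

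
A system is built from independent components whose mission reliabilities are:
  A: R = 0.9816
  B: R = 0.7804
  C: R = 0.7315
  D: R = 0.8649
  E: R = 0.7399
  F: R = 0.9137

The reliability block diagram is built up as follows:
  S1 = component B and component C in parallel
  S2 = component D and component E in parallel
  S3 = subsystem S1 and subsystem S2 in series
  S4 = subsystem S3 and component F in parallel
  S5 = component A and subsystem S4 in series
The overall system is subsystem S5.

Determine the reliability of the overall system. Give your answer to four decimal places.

Parallel (B and C): 1 − (1 − 0.780400)(1 − 0.731500) = 0.941037
Parallel (D and E): 1 − (1 − 0.864900)(1 − 0.739900) = 0.964860
Series ([0.941037] and [0.964860]): 0.941037 × 0.964860 = 0.907969
Parallel ([0.907969] and F): 1 − (1 − 0.907969)(1 − 0.913700) = 0.992058
Series (A and [0.992058]): 0.981600 × 0.992058 = 0.9738

0.9738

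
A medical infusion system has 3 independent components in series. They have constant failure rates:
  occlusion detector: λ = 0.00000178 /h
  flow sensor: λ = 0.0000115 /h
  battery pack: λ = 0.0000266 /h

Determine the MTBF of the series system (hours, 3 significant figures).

Series of exponential components: λ_sys = Σ λ_i
λ_sys = 0.00000178 + 0.0000115 + 0.0000266 = 3.9880e-05 /h
MTBF = 1 / λ_sys = 25100 h

25100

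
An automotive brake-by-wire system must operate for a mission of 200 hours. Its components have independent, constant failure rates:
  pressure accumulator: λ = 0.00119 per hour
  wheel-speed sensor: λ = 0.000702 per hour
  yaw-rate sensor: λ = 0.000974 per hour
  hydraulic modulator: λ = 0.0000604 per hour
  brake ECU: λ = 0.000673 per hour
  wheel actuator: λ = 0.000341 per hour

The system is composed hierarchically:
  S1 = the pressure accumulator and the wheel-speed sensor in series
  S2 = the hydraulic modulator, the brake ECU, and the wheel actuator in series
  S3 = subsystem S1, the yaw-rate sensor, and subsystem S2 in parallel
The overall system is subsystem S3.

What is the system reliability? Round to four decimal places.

R(pressure accumulator) = exp(−0.00119 × 200) = 0.788203
R(wheel-speed sensor) = exp(−0.000702 × 200) = 0.869011
R(yaw-rate sensor) = exp(−0.000974 × 200) = 0.822999
R(hydraulic modulator) = exp(−0.0000604 × 200) = 0.987993
R(brake ECU) = exp(−0.000673 × 200) = 0.874065
R(wheel actuator) = exp(−0.000341 × 200) = 0.934074
Series (pressure accumulator and wheel-speed sensor): 0.788203 × 0.869011 = 0.684957
Series (hydraulic modulator, brake ECU, and wheel actuator): 0.987993 × 0.874065 × 0.934074 = 0.806638
Parallel ([0.684957], yaw-rate sensor, and [0.806638]): 1 − (1 − 0.684957)(1 − 0.822999)(1 − 0.806638) = 0.9892

0.9892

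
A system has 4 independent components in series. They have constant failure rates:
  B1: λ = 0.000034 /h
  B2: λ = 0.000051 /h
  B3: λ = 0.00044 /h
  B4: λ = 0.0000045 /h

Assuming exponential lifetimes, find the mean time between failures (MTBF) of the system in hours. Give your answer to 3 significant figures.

1890

Series of exponential components: λ_sys = Σ λ_i
λ_sys = 0.000034 + 0.000051 + 0.00044 + 0.0000045 = 5.2950e-04 /h
MTBF = 1 / λ_sys = 1890 h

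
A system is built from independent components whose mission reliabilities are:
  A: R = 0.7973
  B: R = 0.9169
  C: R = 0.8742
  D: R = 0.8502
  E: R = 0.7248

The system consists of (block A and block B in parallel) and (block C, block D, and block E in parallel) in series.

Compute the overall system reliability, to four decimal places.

0.9781

Parallel (A and B): 1 − (1 − 0.797300)(1 − 0.916900) = 0.983156
Parallel (C, D, and E): 1 − (1 − 0.874200)(1 − 0.850200)(1 − 0.724800) = 0.994814
Series ([0.983156] and [0.994814]): 0.983156 × 0.994814 = 0.9781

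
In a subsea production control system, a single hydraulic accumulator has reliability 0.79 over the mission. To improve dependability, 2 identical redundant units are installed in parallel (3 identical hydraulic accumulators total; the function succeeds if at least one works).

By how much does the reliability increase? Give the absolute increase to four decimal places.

R_before = 0.79
R_after = 1 − (1 − 0.79)^3 = 0.9907
ΔR = 0.9907 − 0.79 = 0.2007

0.2007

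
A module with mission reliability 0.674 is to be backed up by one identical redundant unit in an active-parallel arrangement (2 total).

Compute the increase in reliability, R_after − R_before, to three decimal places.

0.220

R_before = 0.674
R_after = 1 − (1 − 0.674)^2 = 0.894
ΔR = 0.894 − 0.674 = 0.220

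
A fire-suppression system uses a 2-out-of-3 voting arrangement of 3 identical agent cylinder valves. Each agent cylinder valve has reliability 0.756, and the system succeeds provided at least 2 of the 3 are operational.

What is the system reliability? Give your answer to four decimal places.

R = Σ_{i=2}^{3} C(3,i) p^i (1−p)^{3−i} with p = 0.756
C(3,2)·0.756^2·0.244^1 = 0.418364
C(3,3)·0.756^3·0.244^0 = 0.432081
Sum = 0.8504

0.8504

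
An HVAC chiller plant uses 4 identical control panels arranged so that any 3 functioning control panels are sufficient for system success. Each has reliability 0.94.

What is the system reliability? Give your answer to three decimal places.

0.980

R = Σ_{i=3}^{4} C(4,i) p^i (1−p)^{4−i} with p = 0.94
C(4,3)·0.94^3·0.06^1 = 0.19934
C(4,4)·0.94^4·0.06^0 = 0.78075
Sum = 0.980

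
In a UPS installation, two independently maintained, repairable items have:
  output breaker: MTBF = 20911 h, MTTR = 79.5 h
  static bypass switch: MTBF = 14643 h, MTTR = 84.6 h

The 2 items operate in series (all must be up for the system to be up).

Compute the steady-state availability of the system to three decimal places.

0.990

A(output breaker) = MTBF/(MTBF+MTTR) = 20911/(20911+79.5) = 0.996213
A(static bypass switch) = MTBF/(MTBF+MTTR) = 14643/(14643+84.6) = 0.994256
Series availability: 0.996213 × 0.994256 = 0.990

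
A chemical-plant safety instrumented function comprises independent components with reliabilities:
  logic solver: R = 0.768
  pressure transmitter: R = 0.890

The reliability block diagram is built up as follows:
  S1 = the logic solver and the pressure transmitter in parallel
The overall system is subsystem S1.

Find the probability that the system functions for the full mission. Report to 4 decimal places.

Parallel (logic solver and pressure transmitter): 1 − (1 − 0.768000)(1 − 0.890000) = 0.9745

0.9745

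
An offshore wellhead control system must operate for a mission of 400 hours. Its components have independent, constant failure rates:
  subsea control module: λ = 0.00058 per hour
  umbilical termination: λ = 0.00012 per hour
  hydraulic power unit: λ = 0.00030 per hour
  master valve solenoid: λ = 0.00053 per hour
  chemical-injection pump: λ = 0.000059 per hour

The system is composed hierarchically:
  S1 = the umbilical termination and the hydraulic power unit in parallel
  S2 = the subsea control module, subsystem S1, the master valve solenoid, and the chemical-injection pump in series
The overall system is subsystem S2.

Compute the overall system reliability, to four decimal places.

0.6232

R(subsea control module) = exp(−0.00058 × 400) = 0.792946
R(umbilical termination) = exp(−0.00012 × 400) = 0.953134
R(hydraulic power unit) = exp(−0.00030 × 400) = 0.886920
R(master valve solenoid) = exp(−0.00053 × 400) = 0.808965
R(chemical-injection pump) = exp(−0.000059 × 400) = 0.976676
Parallel (umbilical termination and hydraulic power unit): 1 − (1 − 0.953134)(1 − 0.886920) = 0.994700
Series (subsea control module, [0.994700], master valve solenoid, and chemical-injection pump): 0.792946 × 0.994700 × 0.808965 × 0.976676 = 0.6232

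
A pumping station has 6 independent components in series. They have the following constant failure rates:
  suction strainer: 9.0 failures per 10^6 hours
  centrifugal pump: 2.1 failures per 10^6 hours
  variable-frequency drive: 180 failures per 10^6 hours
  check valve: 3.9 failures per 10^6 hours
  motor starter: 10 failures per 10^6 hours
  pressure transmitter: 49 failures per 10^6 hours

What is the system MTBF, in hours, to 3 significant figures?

3940

Series of exponential components: λ_sys = Σ λ_i
λ_sys = 0.0000090 + 0.0000021 + 0.00018 + 0.0000039 + 0.000010 + 0.000049 = 2.5400e-04 /h
MTBF = 1 / λ_sys = 3940 h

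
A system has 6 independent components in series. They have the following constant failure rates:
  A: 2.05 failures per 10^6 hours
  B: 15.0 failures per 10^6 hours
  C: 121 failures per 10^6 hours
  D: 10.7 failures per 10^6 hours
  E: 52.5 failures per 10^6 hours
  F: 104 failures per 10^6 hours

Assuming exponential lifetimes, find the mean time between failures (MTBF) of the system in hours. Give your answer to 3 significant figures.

Series of exponential components: λ_sys = Σ λ_i
λ_sys = 0.00000205 + 0.0000150 + 0.000121 + 0.0000107 + 0.0000525 + 0.000104 = 3.0525e-04 /h
MTBF = 1 / λ_sys = 3280 h

3280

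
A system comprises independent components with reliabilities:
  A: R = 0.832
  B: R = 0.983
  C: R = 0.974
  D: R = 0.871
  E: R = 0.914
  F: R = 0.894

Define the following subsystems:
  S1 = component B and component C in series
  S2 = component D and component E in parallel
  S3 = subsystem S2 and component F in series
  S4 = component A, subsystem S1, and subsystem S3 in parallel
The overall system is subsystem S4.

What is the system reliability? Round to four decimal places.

Series (B and C): 0.983000 × 0.974000 = 0.957442
Parallel (D and E): 1 − (1 − 0.871000)(1 − 0.914000) = 0.988906
Series ([0.988906] and F): 0.988906 × 0.894000 = 0.884082
Parallel (A, [0.957442], and [0.884082]): 1 − (1 − 0.832000)(1 − 0.957442)(1 − 0.884082) = 0.9992

0.9992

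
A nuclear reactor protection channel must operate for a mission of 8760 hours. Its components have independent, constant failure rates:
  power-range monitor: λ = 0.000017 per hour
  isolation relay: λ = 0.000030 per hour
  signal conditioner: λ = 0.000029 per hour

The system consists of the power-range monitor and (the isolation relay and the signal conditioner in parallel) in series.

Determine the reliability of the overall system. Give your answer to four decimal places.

0.8170

R(power-range monitor) = exp(−0.000017 × 8760) = 0.861638
R(isolation relay) = exp(−0.000030 × 8760) = 0.768896
R(signal conditioner) = exp(−0.000029 × 8760) = 0.775661
Parallel (isolation relay and signal conditioner): 1 − (1 − 0.768896)(1 − 0.775661) = 0.948154
Series (power-range monitor and [0.948154]): 0.861638 × 0.948154 = 0.8170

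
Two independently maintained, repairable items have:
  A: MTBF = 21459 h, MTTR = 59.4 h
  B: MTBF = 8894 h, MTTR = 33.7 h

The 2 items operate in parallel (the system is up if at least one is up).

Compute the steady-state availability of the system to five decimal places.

0.99999

A(A) = MTBF/(MTBF+MTTR) = 21459/(21459+59.4) = 0.997240
A(B) = MTBF/(MTBF+MTTR) = 8894/(8894+33.7) = 0.996225
Parallel availability: 1 − (1 − 0.997240)(1 − 0.996225) = 0.99999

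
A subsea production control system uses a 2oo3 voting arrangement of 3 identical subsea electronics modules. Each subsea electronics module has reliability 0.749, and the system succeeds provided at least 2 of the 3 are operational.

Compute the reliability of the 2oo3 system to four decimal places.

0.8426

R = Σ_{i=2}^{3} C(3,i) p^i (1−p)^{3−i} with p = 0.749
C(3,2)·0.749^2·0.251^1 = 0.422434
C(3,3)·0.749^3·0.251^0 = 0.420190
Sum = 0.8426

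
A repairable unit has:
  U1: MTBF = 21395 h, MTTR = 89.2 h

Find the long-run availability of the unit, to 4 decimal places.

A(U1) = MTBF/(MTBF+MTTR) = 21395/(21395+89.2) = 0.9958

0.9958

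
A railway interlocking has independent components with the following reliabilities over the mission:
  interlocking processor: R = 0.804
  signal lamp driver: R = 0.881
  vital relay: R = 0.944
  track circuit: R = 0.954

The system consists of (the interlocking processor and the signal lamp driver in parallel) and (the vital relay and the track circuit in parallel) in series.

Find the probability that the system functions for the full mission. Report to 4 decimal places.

0.9742

Parallel (interlocking processor and signal lamp driver): 1 − (1 − 0.804000)(1 − 0.881000) = 0.976676
Parallel (vital relay and track circuit): 1 − (1 − 0.944000)(1 − 0.954000) = 0.997424
Series ([0.976676] and [0.997424]): 0.976676 × 0.997424 = 0.9742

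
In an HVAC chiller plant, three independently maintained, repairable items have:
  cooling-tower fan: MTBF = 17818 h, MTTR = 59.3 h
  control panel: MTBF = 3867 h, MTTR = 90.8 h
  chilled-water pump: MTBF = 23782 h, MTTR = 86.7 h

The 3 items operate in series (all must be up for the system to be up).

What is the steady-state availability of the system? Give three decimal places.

A(cooling-tower fan) = MTBF/(MTBF+MTTR) = 17818/(17818+59.3) = 0.996683
A(control panel) = MTBF/(MTBF+MTTR) = 3867/(3867+90.8) = 0.977058
A(chilled-water pump) = MTBF/(MTBF+MTTR) = 23782/(23782+86.7) = 0.996368
Series availability: 0.996683 × 0.977058 × 0.996368 = 0.970

0.970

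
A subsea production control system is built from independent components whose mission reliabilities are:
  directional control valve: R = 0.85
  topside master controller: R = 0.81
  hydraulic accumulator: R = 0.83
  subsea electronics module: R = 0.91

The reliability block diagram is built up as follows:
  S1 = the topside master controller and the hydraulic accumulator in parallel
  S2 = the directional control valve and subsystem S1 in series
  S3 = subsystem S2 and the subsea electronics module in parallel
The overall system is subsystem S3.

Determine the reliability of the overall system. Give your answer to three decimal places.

Parallel (topside master controller and hydraulic accumulator): 1 − (1 − 0.81000)(1 − 0.83000) = 0.96770
Series (directional control valve and [0.96770]): 0.85000 × 0.96770 = 0.82255
Parallel ([0.82255] and subsea electronics module): 1 − (1 − 0.82255)(1 − 0.91000) = 0.984

0.984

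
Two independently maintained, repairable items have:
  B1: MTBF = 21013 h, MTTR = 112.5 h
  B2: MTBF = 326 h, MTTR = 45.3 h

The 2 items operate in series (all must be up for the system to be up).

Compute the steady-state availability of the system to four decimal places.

A(B1) = MTBF/(MTBF+MTTR) = 21013/(21013+112.5) = 0.994675
A(B2) = MTBF/(MTBF+MTTR) = 326/(326+45.3) = 0.877996
Series availability: 0.994675 × 0.877996 = 0.8733

0.8733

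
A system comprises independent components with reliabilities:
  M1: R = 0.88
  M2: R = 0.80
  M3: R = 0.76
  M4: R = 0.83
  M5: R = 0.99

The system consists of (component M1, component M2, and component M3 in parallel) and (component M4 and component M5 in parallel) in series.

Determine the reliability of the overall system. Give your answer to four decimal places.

0.9925

Parallel (M1, M2, and M3): 1 − (1 − 0.880000)(1 − 0.800000)(1 − 0.760000) = 0.994240
Parallel (M4 and M5): 1 − (1 − 0.830000)(1 − 0.990000) = 0.998300
Series ([0.994240] and [0.998300]): 0.994240 × 0.998300 = 0.9925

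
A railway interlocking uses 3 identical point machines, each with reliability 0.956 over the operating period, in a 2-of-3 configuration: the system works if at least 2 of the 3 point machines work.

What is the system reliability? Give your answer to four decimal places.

R = Σ_{i=2}^{3} C(3,i) p^i (1−p)^{3−i} with p = 0.956
C(3,2)·0.956^2·0.044^1 = 0.120640
C(3,3)·0.956^3·0.044^0 = 0.873723
Sum = 0.9944

0.9944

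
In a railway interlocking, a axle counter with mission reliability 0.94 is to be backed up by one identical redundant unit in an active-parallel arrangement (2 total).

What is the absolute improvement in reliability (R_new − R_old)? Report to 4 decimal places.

0.0564

R_before = 0.94
R_after = 1 − (1 − 0.94)^2 = 0.9964
ΔR = 0.9964 − 0.94 = 0.0564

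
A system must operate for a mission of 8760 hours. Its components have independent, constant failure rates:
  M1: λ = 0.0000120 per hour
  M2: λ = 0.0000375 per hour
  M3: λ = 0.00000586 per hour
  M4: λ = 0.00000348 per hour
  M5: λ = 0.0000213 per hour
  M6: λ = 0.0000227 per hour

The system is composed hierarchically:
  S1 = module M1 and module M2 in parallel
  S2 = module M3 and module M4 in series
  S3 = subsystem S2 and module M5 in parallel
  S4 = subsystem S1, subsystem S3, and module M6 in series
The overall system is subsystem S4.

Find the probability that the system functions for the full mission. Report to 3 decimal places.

R(M1) = exp(−0.0000120 × 8760) = 0.90022
R(M2) = exp(−0.0000375 × 8760) = 0.72000
R(M3) = exp(−0.00000586 × 8760) = 0.94996
R(M4) = exp(−0.00000348 × 8760) = 0.96998
R(M5) = exp(−0.0000213 × 8760) = 0.82979
R(M6) = exp(−0.0000227 × 8760) = 0.81967
Parallel (M1 and M2): 1 − (1 − 0.90022)(1 − 0.72000) = 0.97206
Series (M3 and M4): 0.94996 × 0.96998 = 0.92144
Parallel ([0.92144] and M5): 1 − (1 − 0.92144)(1 − 0.82979) = 0.98663
Series ([0.97206], [0.98663], and M6): 0.97206 × 0.98663 × 0.81967 = 0.786

0.786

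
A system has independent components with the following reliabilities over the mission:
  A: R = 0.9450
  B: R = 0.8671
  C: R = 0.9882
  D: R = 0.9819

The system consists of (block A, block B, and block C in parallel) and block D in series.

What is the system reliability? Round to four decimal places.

0.9818

Parallel (A, B, and C): 1 − (1 − 0.945000)(1 − 0.867100)(1 − 0.988200) = 0.999914
Series ([0.999914] and D): 0.999914 × 0.981900 = 0.9818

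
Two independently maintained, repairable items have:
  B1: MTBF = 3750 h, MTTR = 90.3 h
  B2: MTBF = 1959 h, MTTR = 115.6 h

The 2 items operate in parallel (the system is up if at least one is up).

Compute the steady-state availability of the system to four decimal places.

0.9987

A(B1) = MTBF/(MTBF+MTTR) = 3750/(3750+90.3) = 0.976486
A(B2) = MTBF/(MTBF+MTTR) = 1959/(1959+115.6) = 0.944278
Parallel availability: 1 − (1 − 0.976486)(1 − 0.944278) = 0.9987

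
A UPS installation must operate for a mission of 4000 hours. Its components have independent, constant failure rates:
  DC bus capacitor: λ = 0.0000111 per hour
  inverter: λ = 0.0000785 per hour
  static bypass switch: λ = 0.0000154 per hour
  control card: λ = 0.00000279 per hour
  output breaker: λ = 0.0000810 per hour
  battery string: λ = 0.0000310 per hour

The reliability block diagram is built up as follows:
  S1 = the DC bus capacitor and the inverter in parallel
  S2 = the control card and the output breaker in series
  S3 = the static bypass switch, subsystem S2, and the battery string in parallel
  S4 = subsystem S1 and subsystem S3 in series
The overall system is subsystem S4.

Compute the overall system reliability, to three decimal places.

R(DC bus capacitor) = exp(−0.0000111 × 4000) = 0.95657
R(inverter) = exp(−0.0000785 × 4000) = 0.73052
R(static bypass switch) = exp(−0.0000154 × 4000) = 0.94026
R(control card) = exp(−0.00000279 × 4000) = 0.98890
R(output breaker) = exp(−0.0000810 × 4000) = 0.72325
R(battery string) = exp(−0.0000310 × 4000) = 0.88338
Parallel (DC bus capacitor and inverter): 1 − (1 − 0.95657)(1 − 0.73052) = 0.98830
Series (control card and output breaker): 0.98890 × 0.72325 = 0.71522
Parallel (static bypass switch, [0.71522], and battery string): 1 − (1 − 0.94026)(1 − 0.71522)(1 − 0.88338) = 0.99802
Series ([0.98830] and [0.99802]): 0.98830 × 0.99802 = 0.986

0.986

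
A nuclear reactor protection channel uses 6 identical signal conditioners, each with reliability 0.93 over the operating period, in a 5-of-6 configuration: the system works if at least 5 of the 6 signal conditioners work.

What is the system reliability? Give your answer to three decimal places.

0.939

R = Σ_{i=5}^{6} C(6,i) p^i (1−p)^{6−i} with p = 0.93
C(6,5)·0.93^5·0.07^1 = 0.29219
C(6,6)·0.93^6·0.07^0 = 0.64699
Sum = 0.939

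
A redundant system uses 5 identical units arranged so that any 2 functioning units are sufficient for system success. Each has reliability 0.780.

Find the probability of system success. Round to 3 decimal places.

R = Σ_{i=2}^{5} C(5,i) p^i (1−p)^{5−i} with p = 0.780
C(5,2)·0.780^2·0.220^3 = 0.06478
C(5,3)·0.780^3·0.220^2 = 0.22968
C(5,4)·0.780^4·0.220^1 = 0.40717
C(5,5)·0.780^5·0.220^0 = 0.28872
Sum = 0.990

0.990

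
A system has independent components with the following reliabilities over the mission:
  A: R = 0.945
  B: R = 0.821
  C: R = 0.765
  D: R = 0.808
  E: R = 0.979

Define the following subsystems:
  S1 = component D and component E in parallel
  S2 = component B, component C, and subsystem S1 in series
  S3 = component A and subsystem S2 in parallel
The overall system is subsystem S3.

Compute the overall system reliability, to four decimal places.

Parallel (D and E): 1 − (1 − 0.808000)(1 − 0.979000) = 0.995968
Series (B, C, and [0.995968]): 0.821000 × 0.765000 × 0.995968 = 0.625533
Parallel (A and [0.625533]): 1 − (1 − 0.945000)(1 − 0.625533) = 0.9794

0.9794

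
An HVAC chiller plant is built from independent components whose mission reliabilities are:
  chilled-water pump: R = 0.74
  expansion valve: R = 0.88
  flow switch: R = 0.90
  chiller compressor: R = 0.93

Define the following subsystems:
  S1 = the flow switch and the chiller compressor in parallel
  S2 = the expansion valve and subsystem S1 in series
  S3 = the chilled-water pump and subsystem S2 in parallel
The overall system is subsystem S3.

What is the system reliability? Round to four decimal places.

Parallel (flow switch and chiller compressor): 1 − (1 − 0.900000)(1 − 0.930000) = 0.993000
Series (expansion valve and [0.993000]): 0.880000 × 0.993000 = 0.873840
Parallel (chilled-water pump and [0.873840]): 1 − (1 − 0.740000)(1 − 0.873840) = 0.9672

0.9672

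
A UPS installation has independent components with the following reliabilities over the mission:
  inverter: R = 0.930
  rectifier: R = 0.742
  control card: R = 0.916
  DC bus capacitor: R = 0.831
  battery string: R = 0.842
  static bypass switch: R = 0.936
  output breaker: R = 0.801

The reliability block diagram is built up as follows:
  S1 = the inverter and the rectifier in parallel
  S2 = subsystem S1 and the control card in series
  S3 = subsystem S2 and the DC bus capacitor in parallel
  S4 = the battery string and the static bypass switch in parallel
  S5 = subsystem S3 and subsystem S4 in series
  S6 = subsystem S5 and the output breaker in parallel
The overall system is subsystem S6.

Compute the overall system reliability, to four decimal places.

0.9946

Parallel (inverter and rectifier): 1 − (1 − 0.930000)(1 − 0.742000) = 0.981940
Series ([0.981940] and control card): 0.981940 × 0.916000 = 0.899457
Parallel ([0.899457] and DC bus capacitor): 1 − (1 − 0.899457)(1 − 0.831000) = 0.983008
Parallel (battery string and static bypass switch): 1 − (1 − 0.842000)(1 − 0.936000) = 0.989888
Series ([0.983008] and [0.989888]): 0.983008 × 0.989888 = 0.973068
Parallel ([0.973068] and output breaker): 1 − (1 − 0.973068)(1 − 0.801000) = 0.9946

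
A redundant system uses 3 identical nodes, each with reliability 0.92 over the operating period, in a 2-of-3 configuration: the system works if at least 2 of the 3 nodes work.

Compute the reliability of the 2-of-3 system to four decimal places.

R = Σ_{i=2}^{3} C(3,i) p^i (1−p)^{3−i} with p = 0.92
C(3,2)·0.92^2·0.08^1 = 0.203136
C(3,3)·0.92^3·0.08^0 = 0.778688
Sum = 0.9818

0.9818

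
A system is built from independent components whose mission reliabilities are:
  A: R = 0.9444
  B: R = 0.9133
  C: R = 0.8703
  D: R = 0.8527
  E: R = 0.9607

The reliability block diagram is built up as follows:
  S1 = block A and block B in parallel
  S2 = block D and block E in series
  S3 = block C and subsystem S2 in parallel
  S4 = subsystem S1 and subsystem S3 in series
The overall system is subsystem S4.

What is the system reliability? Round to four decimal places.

0.9718

Parallel (A and B): 1 − (1 − 0.944400)(1 − 0.913300) = 0.995179
Series (D and E): 0.852700 × 0.960700 = 0.819189
Parallel (C and [0.819189]): 1 − (1 − 0.870300)(1 − 0.819189) = 0.976549
Series ([0.995179] and [0.976549]): 0.995179 × 0.976549 = 0.9718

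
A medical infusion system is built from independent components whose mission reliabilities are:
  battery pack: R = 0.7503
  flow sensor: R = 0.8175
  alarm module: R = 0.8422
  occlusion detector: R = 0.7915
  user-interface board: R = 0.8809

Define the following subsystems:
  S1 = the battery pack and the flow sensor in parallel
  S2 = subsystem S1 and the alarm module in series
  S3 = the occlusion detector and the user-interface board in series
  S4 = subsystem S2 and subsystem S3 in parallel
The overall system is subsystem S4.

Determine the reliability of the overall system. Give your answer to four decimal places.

Parallel (battery pack and flow sensor): 1 − (1 − 0.750300)(1 − 0.817500) = 0.954430
Series ([0.954430] and alarm module): 0.954430 × 0.842200 = 0.803821
Series (occlusion detector and user-interface board): 0.791500 × 0.880900 = 0.697232
Parallel ([0.803821] and [0.697232]): 1 − (1 − 0.803821)(1 − 0.697232) = 0.9406

0.9406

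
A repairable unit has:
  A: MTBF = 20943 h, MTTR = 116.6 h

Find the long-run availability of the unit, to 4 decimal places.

0.9945

A(A) = MTBF/(MTBF+MTTR) = 20943/(20943+116.6) = 0.9945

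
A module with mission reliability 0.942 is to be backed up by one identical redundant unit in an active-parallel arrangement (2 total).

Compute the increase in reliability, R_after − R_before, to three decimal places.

R_before = 0.942
R_after = 1 − (1 − 0.942)^2 = 0.997
ΔR = 0.997 − 0.942 = 0.055

0.055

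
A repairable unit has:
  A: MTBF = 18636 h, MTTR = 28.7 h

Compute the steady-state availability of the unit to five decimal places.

A(A) = MTBF/(MTBF+MTTR) = 18636/(18636+28.7) = 0.99846

0.99846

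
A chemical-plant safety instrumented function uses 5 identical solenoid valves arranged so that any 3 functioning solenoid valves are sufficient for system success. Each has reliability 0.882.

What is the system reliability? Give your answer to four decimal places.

0.9863

R = Σ_{i=3}^{5} C(5,i) p^i (1−p)^{5−i} with p = 0.882
C(5,3)·0.882^3·0.118^2 = 0.095537
C(5,4)·0.882^4·0.118^1 = 0.357048
C(5,5)·0.882^5·0.118^0 = 0.533756
Sum = 0.9863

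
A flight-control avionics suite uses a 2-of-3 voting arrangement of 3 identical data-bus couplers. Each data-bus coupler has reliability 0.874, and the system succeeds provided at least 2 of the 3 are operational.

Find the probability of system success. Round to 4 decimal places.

0.9564

R = Σ_{i=2}^{3} C(3,i) p^i (1−p)^{3−i} with p = 0.874
C(3,2)·0.874^2·0.126^1 = 0.288745
C(3,3)·0.874^3·0.126^0 = 0.667628
Sum = 0.9564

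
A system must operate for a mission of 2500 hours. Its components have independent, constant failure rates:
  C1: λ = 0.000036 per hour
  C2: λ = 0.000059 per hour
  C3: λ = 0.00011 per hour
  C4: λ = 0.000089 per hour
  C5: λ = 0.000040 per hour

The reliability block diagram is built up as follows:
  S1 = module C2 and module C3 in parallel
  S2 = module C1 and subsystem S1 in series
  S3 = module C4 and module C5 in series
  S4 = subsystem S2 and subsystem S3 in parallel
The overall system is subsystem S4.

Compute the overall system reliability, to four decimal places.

0.9680

R(C1) = exp(−0.000036 × 2500) = 0.913931
R(C2) = exp(−0.000059 × 2500) = 0.862862
R(C3) = exp(−0.00011 × 2500) = 0.759572
R(C4) = exp(−0.000089 × 2500) = 0.800515
R(C5) = exp(−0.000040 × 2500) = 0.904837
Parallel (C2 and C3): 1 − (1 − 0.862862)(1 − 0.759572) = 0.967028
Series (C1 and [0.967028]): 0.913931 × 0.967028 = 0.883797
Series (C4 and C5): 0.800515 × 0.904837 = 0.724336
Parallel ([0.883797] and [0.724336]): 1 − (1 − 0.883797)(1 − 0.724336) = 0.9680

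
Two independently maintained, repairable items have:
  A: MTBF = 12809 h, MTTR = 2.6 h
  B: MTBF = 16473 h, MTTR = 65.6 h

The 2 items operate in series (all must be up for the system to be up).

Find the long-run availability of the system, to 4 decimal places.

A(A) = MTBF/(MTBF+MTTR) = 12809/(12809+2.6) = 0.999797
A(B) = MTBF/(MTBF+MTTR) = 16473/(16473+65.6) = 0.996034
Series availability: 0.999797 × 0.996034 = 0.9958

0.9958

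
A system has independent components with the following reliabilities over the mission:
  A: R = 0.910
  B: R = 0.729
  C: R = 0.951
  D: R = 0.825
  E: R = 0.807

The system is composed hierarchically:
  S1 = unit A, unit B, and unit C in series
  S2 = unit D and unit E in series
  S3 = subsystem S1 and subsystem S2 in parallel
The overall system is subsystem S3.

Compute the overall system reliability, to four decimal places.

0.8766

Series (A, B, and C): 0.910000 × 0.729000 × 0.951000 = 0.630884
Series (D and E): 0.825000 × 0.807000 = 0.665775
Parallel ([0.630884] and [0.665775]): 1 − (1 − 0.630884)(1 − 0.665775) = 0.8766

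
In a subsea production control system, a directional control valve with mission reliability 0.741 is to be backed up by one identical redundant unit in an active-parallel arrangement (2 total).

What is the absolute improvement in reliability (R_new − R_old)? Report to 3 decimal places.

R_before = 0.741
R_after = 1 − (1 − 0.741)^2 = 0.933
ΔR = 0.933 − 0.741 = 0.192

0.192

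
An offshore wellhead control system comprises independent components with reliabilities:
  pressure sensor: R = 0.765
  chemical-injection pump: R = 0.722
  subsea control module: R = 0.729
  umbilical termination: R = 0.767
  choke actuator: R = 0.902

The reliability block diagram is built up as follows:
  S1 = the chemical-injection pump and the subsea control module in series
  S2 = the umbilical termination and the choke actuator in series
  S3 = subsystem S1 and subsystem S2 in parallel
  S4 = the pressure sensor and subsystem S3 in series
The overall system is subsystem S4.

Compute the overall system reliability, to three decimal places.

0.653

Series (chemical-injection pump and subsea control module): 0.72200 × 0.72900 = 0.52634
Series (umbilical termination and choke actuator): 0.76700 × 0.90200 = 0.69183
Parallel ([0.52634] and [0.69183]): 1 − (1 − 0.52634)(1 − 0.69183) = 0.85403
Series (pressure sensor and [0.85403]): 0.76500 × 0.85403 = 0.653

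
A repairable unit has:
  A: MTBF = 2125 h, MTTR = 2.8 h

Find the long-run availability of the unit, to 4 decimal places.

0.9987

A(A) = MTBF/(MTBF+MTTR) = 2125/(2125+2.8) = 0.9987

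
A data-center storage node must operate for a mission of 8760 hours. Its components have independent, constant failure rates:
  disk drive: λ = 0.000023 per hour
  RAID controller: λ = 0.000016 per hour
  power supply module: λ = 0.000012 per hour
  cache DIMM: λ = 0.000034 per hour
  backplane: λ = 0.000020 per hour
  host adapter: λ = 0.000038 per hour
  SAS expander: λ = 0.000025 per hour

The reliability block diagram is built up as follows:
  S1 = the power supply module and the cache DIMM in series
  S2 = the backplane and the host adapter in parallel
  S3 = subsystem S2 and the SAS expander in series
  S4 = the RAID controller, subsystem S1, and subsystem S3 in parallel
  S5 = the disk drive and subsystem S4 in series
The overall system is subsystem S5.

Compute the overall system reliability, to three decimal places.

0.809

R(disk drive) = exp(−0.000023 × 8760) = 0.81752
R(RAID controller) = exp(−0.000016 × 8760) = 0.86922
R(power supply module) = exp(−0.000012 × 8760) = 0.90022
R(cache DIMM) = exp(−0.000034 × 8760) = 0.74242
R(backplane) = exp(−0.000020 × 8760) = 0.83929
R(host adapter) = exp(−0.000038 × 8760) = 0.71686
R(SAS expander) = exp(−0.000025 × 8760) = 0.80332
Series (power supply module and cache DIMM): 0.90022 × 0.74242 = 0.66834
Parallel (backplane and host adapter): 1 − (1 − 0.83929)(1 − 0.71686) = 0.95450
Series ([0.95450] and SAS expander): 0.95450 × 0.80332 = 0.76677
Parallel (RAID controller, [0.66834], and [0.76677]): 1 − (1 − 0.86922)(1 − 0.66834)(1 − 0.76677) = 0.98988
Series (disk drive and [0.98988]): 0.81752 × 0.98988 = 0.809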